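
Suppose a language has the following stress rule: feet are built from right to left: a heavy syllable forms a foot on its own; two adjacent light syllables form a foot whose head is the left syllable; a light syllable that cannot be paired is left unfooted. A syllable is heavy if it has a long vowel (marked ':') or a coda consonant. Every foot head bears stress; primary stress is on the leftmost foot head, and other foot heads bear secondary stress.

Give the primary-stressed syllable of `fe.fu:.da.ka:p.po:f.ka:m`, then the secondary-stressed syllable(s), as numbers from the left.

primary 2, secondary 4, 5, 6

Weights: 1 fe L, 2 fu: H, 3 da L, 4 ka:p H, 5 po:f H, 6 ka:m H.
Parse right to left (heavy = foot alone; LL = one foot; stranded L unfooted): fe (ˈfu:) da (ˈka:p) (ˈpo:f) (ˈka:m).
Foot heads: 2, 4, 5, 6.
Primary stress on the leftmost head = syllable 2.
Secondary stress on 4, 5, 6: fe.ˈfu:.da.ˌka:p.ˌpo:f.ˌka:m.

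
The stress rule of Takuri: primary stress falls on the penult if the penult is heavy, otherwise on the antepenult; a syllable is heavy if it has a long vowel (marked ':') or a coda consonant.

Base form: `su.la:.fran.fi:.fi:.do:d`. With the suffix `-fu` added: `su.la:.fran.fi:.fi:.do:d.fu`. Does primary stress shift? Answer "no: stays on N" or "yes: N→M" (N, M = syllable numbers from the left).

Base `su.la:.fran.fi:.fi:.do:d` (6 syllables):
  Weights: 4 fi: H, 5 fi: H, 6 do:d H.
  The penult (syllable 5, fi:) is heavy, so it takes stress.
  → primary stress on syllable 5.
Suffixed `su.la:.fran.fi:.fi:.do:d.fu` (7 syllables):
  Weights: 5 fi: H, 6 do:d H, 7 fu L.
  The penult (syllable 6, do:d) is heavy, so it takes stress.
  → primary stress on syllable 6.

yes: 5→6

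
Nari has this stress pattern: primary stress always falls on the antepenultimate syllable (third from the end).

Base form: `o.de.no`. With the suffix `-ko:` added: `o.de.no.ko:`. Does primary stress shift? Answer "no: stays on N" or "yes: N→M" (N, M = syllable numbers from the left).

yes: 1→2

Base `o.de.no` (3 syllables):
  The word has 3 syllables; the antepenultimate syllable (third from the end) is syllable 1 (o).
  → primary stress on syllable 1.
Suffixed `o.de.no.ko:` (4 syllables):
  The word has 4 syllables; the antepenultimate syllable (third from the end) is syllable 2 (de).
  → primary stress on syllable 2.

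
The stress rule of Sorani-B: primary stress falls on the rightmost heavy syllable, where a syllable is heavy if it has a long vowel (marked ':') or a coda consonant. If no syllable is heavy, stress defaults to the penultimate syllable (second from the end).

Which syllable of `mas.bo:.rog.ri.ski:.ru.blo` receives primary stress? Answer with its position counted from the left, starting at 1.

Weights: 1 mas H, 2 bo: H, 3 rog H, 4 ri L, 5 ski: H, 6 ru L, 7 blo L.
Heavy syllables in the domain: 1, 2, 3, 5. The rightmost is syllable 5 (ski:).
Primary stress: syllable 5 → mas.bo:.rog.ri.ˈski:.ru.blo.

5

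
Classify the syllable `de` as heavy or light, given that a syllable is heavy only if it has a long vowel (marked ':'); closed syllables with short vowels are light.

`de`: short vowel, open (no coda). Short vowel → light.

light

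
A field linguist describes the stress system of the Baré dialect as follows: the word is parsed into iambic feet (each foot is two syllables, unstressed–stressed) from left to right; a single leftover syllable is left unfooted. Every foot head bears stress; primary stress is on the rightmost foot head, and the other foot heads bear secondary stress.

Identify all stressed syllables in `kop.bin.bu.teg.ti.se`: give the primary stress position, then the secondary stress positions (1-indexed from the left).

Parse left to right into iambic (σˈσ) feet: (kop.ˈbin) (bu.ˈteg) (ti.ˈse).
Foot heads (stressed positions): 2, 4, 6.
End Rule Rightmost: primary stress on the rightmost head = syllable 6.
Secondary stress on 2, 4: kop.ˌbin.bu.ˌteg.ti.ˈse.

primary 6, secondary 2, 4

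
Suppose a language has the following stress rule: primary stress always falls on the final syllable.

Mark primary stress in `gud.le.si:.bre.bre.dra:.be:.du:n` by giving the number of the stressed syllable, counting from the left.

The word has 8 syllables; the final syllable is syllable 8 (du:n).
Primary stress: syllable 8 → gud.le.si:.bre.bre.dra:.be:.ˈdu:n.

8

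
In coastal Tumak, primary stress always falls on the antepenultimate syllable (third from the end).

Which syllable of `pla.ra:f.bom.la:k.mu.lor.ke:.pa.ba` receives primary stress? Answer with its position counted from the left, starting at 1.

The word has 9 syllables; the antepenultimate syllable (third from the end) is syllable 7 (ke:).
Primary stress: syllable 7 → pla.ra:f.bom.la:k.mu.lor.ˈke:.pa.ba.

7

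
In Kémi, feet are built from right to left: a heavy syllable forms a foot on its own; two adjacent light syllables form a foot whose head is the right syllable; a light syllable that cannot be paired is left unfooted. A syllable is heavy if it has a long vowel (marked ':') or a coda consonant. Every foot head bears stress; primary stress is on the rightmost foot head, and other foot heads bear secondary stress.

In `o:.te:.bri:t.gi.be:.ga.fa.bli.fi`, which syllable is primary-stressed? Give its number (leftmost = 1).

9

Weights: 1 o: H, 2 te: H, 3 bri:t H, 4 gi L, 5 be: H, 6 ga L, 7 fa L, 8 bli L, 9 fi L.
Parse right to left (heavy = foot alone; LL = one foot; stranded L unfooted): (ˈo:) (ˈte:) (ˈbri:t) gi (ˈbe:) (ga.ˈfa) (bli.ˈfi).
Foot heads: 1, 2, 3, 5, 7, 9.
Primary stress on the rightmost head = syllable 9.
Primary stress: syllable 9 → o:.te:.bri:t.gi.be:.ga.fa.bli.ˈfi.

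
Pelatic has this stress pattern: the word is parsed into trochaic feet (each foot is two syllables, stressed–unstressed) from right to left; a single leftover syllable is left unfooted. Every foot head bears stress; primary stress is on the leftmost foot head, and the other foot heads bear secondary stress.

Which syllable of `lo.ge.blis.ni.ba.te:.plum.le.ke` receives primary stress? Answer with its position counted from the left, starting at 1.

Parse right to left into trochaic (ˈσσ) feet: lo (ˈge.blis) (ˈni.ba) (ˈte:.plum) (ˈle.ke). Syllable 1 is left unfooted.
Foot heads (stressed positions): 2, 4, 6, 8.
End Rule Leftmost: primary stress on the leftmost head = syllable 2.
Primary stress: syllable 2 → lo.ˈge.blis.ni.ba.te:.plum.le.ke.

2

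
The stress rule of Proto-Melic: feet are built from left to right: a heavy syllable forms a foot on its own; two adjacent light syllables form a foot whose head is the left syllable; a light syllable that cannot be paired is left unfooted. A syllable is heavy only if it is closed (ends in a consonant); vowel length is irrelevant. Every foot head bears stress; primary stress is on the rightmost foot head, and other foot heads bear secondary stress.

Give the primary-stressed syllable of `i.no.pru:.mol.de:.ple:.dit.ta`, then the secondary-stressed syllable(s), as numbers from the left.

primary 7, secondary 1, 4, 5

Weights: 1 i L, 2 no L, 3 pru: L, 4 mol H, 5 de: L, 6 ple: L, 7 dit H, 8 ta L.
Parse left to right (heavy = foot alone; LL = one foot; stranded L unfooted): (ˈi.no) pru: (ˈmol) (ˈde:.ple:) (ˈdit) ta.
Foot heads: 1, 4, 5, 7.
Primary stress on the rightmost head = syllable 7.
Secondary stress on 1, 4, 5: ˌi.no.pru:.ˌmol.ˌde:.ple:.ˈdit.ta.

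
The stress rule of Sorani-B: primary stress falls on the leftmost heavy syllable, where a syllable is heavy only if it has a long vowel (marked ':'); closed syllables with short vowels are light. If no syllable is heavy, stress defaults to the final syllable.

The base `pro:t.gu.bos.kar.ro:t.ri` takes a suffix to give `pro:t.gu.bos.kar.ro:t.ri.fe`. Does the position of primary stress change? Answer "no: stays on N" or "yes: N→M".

Base `pro:t.gu.bos.kar.ro:t.ri` (6 syllables):
  Weights: 1 pro:t H, 2 gu L, 3 bos L, 4 kar L, 5 ro:t H, 6 ri L.
  Heavy syllables in the domain: 1, 5. The leftmost is syllable 1 (pro:t).
  → primary stress on syllable 1.
Suffixed `pro:t.gu.bos.kar.ro:t.ri.fe` (7 syllables):
  Weights: 1 pro:t H, 2 gu L, 3 bos L, 4 kar L, 5 ro:t H, 6 ri L, 7 fe L.
  Heavy syllables in the domain: 1, 5. The leftmost is syllable 1 (pro:t).
  → primary stress on syllable 1.

no: stays on 1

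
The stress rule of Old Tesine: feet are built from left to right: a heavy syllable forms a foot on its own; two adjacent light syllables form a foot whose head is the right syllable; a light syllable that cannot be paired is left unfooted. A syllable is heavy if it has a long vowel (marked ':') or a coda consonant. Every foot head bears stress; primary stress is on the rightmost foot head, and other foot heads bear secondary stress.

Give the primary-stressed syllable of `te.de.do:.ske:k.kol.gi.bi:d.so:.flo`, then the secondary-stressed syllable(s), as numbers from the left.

Weights: 1 te L, 2 de L, 3 do: H, 4 ske:k H, 5 kol H, 6 gi L, 7 bi:d H, 8 so: H, 9 flo L.
Parse left to right (heavy = foot alone; LL = one foot; stranded L unfooted): (te.ˈde) (ˈdo:) (ˈske:k) (ˈkol) gi (ˈbi:d) (ˈso:) flo.
Foot heads: 2, 3, 4, 5, 7, 8.
Primary stress on the rightmost head = syllable 8.
Secondary stress on 2, 3, 4, 5, 7: te.ˌde.ˌdo:.ˌske:k.ˌkol.gi.ˌbi:d.ˈso:.flo.

primary 8, secondary 2, 3, 4, 5, 7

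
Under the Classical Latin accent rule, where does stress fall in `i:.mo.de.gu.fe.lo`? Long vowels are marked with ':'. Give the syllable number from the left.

4

Classical Latin: stress the penult if heavy (long vowel or closed), else the antepenult.
Weights: 4 gu L, 5 fe L, 6 lo L.
The penult (syllable 5, fe) is light, so stress falls on the antepenult (syllable 4, gu).
Stress on syllable 4: i:.mo.de.ˈgu.fe.lo.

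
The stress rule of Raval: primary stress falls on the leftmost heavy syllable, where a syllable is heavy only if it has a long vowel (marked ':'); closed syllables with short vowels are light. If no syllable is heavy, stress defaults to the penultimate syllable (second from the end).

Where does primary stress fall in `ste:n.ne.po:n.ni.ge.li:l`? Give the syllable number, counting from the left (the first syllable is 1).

Weights: 1 ste:n H, 2 ne L, 3 po:n H, 4 ni L, 5 ge L, 6 li:l H.
Heavy syllables in the domain: 1, 3, 6. The leftmost is syllable 1 (ste:n).
Primary stress: syllable 1 → ˈste:n.ne.po:n.ni.ge.li:l.

1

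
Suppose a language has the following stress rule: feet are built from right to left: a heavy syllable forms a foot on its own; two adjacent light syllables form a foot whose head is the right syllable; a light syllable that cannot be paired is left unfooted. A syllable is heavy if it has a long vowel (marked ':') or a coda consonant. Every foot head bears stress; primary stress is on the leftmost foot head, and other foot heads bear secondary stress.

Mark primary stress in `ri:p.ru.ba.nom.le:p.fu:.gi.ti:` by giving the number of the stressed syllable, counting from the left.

Weights: 1 ri:p H, 2 ru L, 3 ba L, 4 nom H, 5 le:p H, 6 fu: H, 7 gi L, 8 ti: H.
Parse right to left (heavy = foot alone; LL = one foot; stranded L unfooted): (ˈri:p) (ru.ˈba) (ˈnom) (ˈle:p) (ˈfu:) gi (ˈti:).
Foot heads: 1, 3, 4, 5, 6, 8.
Primary stress on the leftmost head = syllable 1.
Primary stress: syllable 1 → ˈri:p.ru.ba.nom.le:p.fu:.gi.ti:.

1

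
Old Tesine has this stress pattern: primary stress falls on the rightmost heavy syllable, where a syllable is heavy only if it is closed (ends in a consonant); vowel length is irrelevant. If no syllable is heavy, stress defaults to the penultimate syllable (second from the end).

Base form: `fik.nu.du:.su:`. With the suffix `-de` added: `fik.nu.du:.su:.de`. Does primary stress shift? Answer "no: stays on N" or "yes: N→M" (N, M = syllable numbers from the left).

Base `fik.nu.du:.su:` (4 syllables):
  Weights: 1 fik H, 2 nu L, 3 du: L, 4 su: L.
  Heavy syllables in the domain: 1. The rightmost is syllable 1 (fik).
  → primary stress on syllable 1.
Suffixed `fik.nu.du:.su:.de` (5 syllables):
  Weights: 1 fik H, 2 nu L, 3 du: L, 4 su: L, 5 de L.
  Heavy syllables in the domain: 1. The rightmost is syllable 1 (fik).
  → primary stress on syllable 1.

no: stays on 1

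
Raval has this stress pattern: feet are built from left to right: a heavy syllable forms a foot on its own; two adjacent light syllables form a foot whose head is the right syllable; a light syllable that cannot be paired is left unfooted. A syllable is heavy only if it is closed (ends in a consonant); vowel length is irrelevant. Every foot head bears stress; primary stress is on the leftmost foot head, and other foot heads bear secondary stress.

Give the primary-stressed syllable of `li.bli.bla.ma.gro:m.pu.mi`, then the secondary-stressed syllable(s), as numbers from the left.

primary 2, secondary 4, 5, 7

Weights: 1 li L, 2 bli L, 3 bla L, 4 ma L, 5 gro:m H, 6 pu L, 7 mi L.
Parse left to right (heavy = foot alone; LL = one foot; stranded L unfooted): (li.ˈbli) (bla.ˈma) (ˈgro:m) (pu.ˈmi).
Foot heads: 2, 4, 5, 7.
Primary stress on the leftmost head = syllable 2.
Secondary stress on 4, 5, 7: li.ˈbli.bla.ˌma.ˌgro:m.pu.ˌmi.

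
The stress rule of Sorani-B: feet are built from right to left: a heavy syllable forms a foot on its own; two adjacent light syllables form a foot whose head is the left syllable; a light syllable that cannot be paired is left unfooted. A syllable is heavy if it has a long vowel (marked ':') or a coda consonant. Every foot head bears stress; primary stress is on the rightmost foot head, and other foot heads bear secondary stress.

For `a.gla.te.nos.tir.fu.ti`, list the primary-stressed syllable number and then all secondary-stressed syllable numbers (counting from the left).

Weights: 1 a L, 2 gla L, 3 te L, 4 nos H, 5 tir H, 6 fu L, 7 ti L.
Parse right to left (heavy = foot alone; LL = one foot; stranded L unfooted): a (ˈgla.te) (ˈnos) (ˈtir) (ˈfu.ti).
Foot heads: 2, 4, 5, 6.
Primary stress on the rightmost head = syllable 6.
Secondary stress on 2, 4, 5: a.ˌgla.te.ˌnos.ˌtir.ˈfu.ti.

primary 6, secondary 2, 4, 5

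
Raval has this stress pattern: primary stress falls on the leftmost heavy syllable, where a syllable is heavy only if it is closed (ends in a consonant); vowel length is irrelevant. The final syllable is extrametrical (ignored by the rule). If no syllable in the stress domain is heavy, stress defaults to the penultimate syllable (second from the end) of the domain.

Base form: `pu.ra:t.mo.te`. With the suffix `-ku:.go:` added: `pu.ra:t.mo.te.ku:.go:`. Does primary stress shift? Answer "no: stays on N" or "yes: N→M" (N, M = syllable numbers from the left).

Base `pu.ra:t.mo.te` (4 syllables):
  The final syllable (4, te) is extrametrical; the stress domain is syllables 1–3.
  Weights: 1 pu L, 2 ra:t H, 3 mo L.
  Heavy syllables in the domain: 2. The leftmost is syllable 2 (ra:t).
  → primary stress on syllable 2.
Suffixed `pu.ra:t.mo.te.ku:.go:` (6 syllables):
  The final syllable (6, go:) is extrametrical; the stress domain is syllables 1–5.
  Weights: 1 pu L, 2 ra:t H, 3 mo L, 4 te L, 5 ku: L.
  Heavy syllables in the domain: 2. The leftmost is syllable 2 (ra:t).
  → primary stress on syllable 2.

no: stays on 2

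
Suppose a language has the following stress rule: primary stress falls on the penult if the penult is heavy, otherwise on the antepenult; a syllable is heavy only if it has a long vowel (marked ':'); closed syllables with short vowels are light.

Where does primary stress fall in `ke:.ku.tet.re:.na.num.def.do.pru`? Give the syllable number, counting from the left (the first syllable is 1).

Weights: 7 def L, 8 do L, 9 pru L.
The penult (syllable 8, do) is light, so stress falls on the antepenult (syllable 7, def).
Primary stress: syllable 7 → ke:.ku.tet.re:.na.num.ˈdef.do.pru.

7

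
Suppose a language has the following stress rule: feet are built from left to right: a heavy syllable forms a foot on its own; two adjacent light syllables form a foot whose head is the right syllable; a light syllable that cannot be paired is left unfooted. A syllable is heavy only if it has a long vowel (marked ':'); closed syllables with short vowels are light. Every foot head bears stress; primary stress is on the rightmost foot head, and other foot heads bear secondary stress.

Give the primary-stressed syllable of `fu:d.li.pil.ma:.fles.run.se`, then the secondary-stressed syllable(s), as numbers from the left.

Weights: 1 fu:d H, 2 li L, 3 pil L, 4 ma: H, 5 fles L, 6 run L, 7 se L.
Parse left to right (heavy = foot alone; LL = one foot; stranded L unfooted): (ˈfu:d) (li.ˈpil) (ˈma:) (fles.ˈrun) se.
Foot heads: 1, 3, 4, 6.
Primary stress on the rightmost head = syllable 6.
Secondary stress on 1, 3, 4: ˌfu:d.li.ˌpil.ˌma:.fles.ˈrun.se.

primary 6, secondary 1, 3, 4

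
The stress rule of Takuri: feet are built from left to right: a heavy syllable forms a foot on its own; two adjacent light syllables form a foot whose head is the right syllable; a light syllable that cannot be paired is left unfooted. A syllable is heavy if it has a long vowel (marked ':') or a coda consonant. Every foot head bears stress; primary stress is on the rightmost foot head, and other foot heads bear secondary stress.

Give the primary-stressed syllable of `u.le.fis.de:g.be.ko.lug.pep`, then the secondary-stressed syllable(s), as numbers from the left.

primary 8, secondary 2, 3, 4, 6, 7

Weights: 1 u L, 2 le L, 3 fis H, 4 de:g H, 5 be L, 6 ko L, 7 lug H, 8 pep H.
Parse left to right (heavy = foot alone; LL = one foot; stranded L unfooted): (u.ˈle) (ˈfis) (ˈde:g) (be.ˈko) (ˈlug) (ˈpep).
Foot heads: 2, 3, 4, 6, 7, 8.
Primary stress on the rightmost head = syllable 8.
Secondary stress on 2, 3, 4, 6, 7: u.ˌle.ˌfis.ˌde:g.be.ˌko.ˌlug.ˈpep.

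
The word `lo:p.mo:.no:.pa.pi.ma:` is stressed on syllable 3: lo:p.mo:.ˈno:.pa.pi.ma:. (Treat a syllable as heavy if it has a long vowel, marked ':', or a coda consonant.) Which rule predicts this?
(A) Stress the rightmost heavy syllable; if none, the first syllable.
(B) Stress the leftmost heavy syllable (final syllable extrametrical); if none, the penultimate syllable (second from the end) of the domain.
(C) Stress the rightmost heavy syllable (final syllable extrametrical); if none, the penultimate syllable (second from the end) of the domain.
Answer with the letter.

C

Rule A → syllable 6 (observed: 3).
Rule B → syllable 1 (observed: 3).
Rule C → syllable 3 ✓.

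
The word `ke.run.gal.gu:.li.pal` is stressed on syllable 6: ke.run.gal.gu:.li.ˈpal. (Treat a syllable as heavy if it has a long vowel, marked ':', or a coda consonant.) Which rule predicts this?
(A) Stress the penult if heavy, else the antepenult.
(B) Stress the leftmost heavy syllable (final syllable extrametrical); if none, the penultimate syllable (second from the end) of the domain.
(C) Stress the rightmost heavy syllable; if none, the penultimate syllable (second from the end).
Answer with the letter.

C

Rule A → syllable 4 (observed: 6).
Rule B → syllable 2 (observed: 6).
Rule C → syllable 6 ✓.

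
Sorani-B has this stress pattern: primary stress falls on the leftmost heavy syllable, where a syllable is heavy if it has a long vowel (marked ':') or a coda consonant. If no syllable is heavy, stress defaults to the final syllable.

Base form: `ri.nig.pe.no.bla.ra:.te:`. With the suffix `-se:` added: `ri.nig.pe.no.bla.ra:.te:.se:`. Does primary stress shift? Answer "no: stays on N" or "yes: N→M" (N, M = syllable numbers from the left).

no: stays on 2

Base `ri.nig.pe.no.bla.ra:.te:` (7 syllables):
  Weights: 1 ri L, 2 nig H, 3 pe L, 4 no L, 5 bla L, 6 ra: H, 7 te: H.
  Heavy syllables in the domain: 2, 6, 7. The leftmost is syllable 2 (nig).
  → primary stress on syllable 2.
Suffixed `ri.nig.pe.no.bla.ra:.te:.se:` (8 syllables):
  Weights: 1 ri L, 2 nig H, 3 pe L, 4 no L, 5 bla L, 6 ra: H, 7 te: H, 8 se: H.
  Heavy syllables in the domain: 2, 6, 7, 8. The leftmost is syllable 2 (nig).
  → primary stress on syllable 2.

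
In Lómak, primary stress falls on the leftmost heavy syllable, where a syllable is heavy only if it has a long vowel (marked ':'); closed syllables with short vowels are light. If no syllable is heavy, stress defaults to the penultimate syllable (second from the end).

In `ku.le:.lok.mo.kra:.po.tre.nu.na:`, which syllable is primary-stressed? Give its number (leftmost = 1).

Weights: 1 ku L, 2 le: H, 3 lok L, 4 mo L, 5 kra: H, 6 po L, 7 tre L, 8 nu L, 9 na: H.
Heavy syllables in the domain: 2, 5, 9. The leftmost is syllable 2 (le:).
Primary stress: syllable 2 → ku.ˈle:.lok.mo.kra:.po.tre.nu.na:.

2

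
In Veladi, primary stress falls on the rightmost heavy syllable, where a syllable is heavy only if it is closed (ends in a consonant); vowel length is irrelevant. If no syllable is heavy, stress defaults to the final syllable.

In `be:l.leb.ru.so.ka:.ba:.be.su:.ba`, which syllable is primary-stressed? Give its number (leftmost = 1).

Weights: 1 be:l H, 2 leb H, 3 ru L, 4 so L, 5 ka: L, 6 ba: L, 7 be L, 8 su: L, 9 ba L.
Heavy syllables in the domain: 1, 2. The rightmost is syllable 2 (leb).
Primary stress: syllable 2 → be:l.ˈleb.ru.so.ka:.ba:.be.su:.ba.

2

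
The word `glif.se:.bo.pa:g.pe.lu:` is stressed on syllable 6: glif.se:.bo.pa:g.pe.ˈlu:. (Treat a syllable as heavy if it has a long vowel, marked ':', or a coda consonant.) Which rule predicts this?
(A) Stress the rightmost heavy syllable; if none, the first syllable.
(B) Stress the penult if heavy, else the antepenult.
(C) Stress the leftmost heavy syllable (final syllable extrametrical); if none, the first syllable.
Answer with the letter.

Rule A → syllable 6 ✓.
Rule B → syllable 4 (observed: 6).
Rule C → syllable 1 (observed: 6).

A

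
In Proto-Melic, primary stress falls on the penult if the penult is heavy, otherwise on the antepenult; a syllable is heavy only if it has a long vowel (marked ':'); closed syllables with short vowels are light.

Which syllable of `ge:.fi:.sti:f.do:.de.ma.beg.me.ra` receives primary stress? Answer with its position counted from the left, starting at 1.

Weights: 7 beg L, 8 me L, 9 ra L.
The penult (syllable 8, me) is light, so stress falls on the antepenult (syllable 7, beg).
Primary stress: syllable 7 → ge:.fi:.sti:f.do:.de.ma.ˈbeg.me.ra.

7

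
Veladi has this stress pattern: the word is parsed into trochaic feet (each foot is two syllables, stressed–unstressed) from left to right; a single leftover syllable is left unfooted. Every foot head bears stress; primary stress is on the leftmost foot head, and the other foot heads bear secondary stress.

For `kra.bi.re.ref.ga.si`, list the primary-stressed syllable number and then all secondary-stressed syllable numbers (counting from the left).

primary 1, secondary 3, 5

Parse left to right into trochaic (ˈσσ) feet: (ˈkra.bi) (ˈre.ref) (ˈga.si).
Foot heads (stressed positions): 1, 3, 5.
End Rule Leftmost: primary stress on the leftmost head = syllable 1.
Secondary stress on 3, 5: ˈkra.bi.ˌre.ref.ˌga.si.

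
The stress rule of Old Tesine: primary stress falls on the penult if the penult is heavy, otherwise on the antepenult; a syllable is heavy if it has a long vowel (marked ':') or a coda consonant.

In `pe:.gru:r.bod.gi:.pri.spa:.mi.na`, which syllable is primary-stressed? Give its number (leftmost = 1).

Weights: 6 spa: H, 7 mi L, 8 na L.
The penult (syllable 7, mi) is light, so stress falls on the antepenult (syllable 6, spa:).
Primary stress: syllable 6 → pe:.gru:r.bod.gi:.pri.ˈspa:.mi.na.

6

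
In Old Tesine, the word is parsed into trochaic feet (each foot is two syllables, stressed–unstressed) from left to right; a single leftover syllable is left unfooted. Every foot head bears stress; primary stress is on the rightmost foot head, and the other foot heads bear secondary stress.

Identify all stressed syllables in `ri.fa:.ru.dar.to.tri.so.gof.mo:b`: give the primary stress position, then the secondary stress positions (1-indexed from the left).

primary 7, secondary 1, 3, 5

Parse left to right into trochaic (ˈσσ) feet: (ˈri.fa:) (ˈru.dar) (ˈto.tri) (ˈso.gof) mo:b. Syllable 9 is left unfooted.
Foot heads (stressed positions): 1, 3, 5, 7.
End Rule Rightmost: primary stress on the rightmost head = syllable 7.
Secondary stress on 1, 3, 5: ˌri.fa:.ˌru.dar.ˌto.tri.ˈso.gof.mo:b.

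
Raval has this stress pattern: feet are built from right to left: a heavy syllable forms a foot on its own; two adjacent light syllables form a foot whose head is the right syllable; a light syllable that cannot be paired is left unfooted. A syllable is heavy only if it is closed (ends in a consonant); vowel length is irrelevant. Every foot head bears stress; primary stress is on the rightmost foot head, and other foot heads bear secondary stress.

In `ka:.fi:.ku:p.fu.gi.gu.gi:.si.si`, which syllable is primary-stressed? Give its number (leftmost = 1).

Weights: 1 ka: L, 2 fi: L, 3 ku:p H, 4 fu L, 5 gi L, 6 gu L, 7 gi: L, 8 si L, 9 si L.
Parse right to left (heavy = foot alone; LL = one foot; stranded L unfooted): (ka:.ˈfi:) (ˈku:p) (fu.ˈgi) (gu.ˈgi:) (si.ˈsi).
Foot heads: 2, 3, 5, 7, 9.
Primary stress on the rightmost head = syllable 9.
Primary stress: syllable 9 → ka:.fi:.ku:p.fu.gi.gu.gi:.si.ˈsi.

9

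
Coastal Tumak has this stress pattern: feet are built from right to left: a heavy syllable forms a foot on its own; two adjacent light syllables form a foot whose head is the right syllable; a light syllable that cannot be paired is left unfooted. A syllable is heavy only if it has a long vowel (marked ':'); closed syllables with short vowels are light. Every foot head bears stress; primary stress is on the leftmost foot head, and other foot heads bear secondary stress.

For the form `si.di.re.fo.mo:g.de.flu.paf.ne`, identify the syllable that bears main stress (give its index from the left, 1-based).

2

Weights: 1 si L, 2 di L, 3 re L, 4 fo L, 5 mo:g H, 6 de L, 7 flu L, 8 paf L, 9 ne L.
Parse right to left (heavy = foot alone; LL = one foot; stranded L unfooted): (si.ˈdi) (re.ˈfo) (ˈmo:g) (de.ˈflu) (paf.ˈne).
Foot heads: 2, 4, 5, 7, 9.
Primary stress on the leftmost head = syllable 2.
Primary stress: syllable 2 → si.ˈdi.re.fo.mo:g.de.flu.paf.ne.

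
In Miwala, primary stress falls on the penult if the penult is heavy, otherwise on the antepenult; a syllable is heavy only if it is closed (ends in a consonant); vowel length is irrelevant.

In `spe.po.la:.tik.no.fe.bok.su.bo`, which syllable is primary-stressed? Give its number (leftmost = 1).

7

Weights: 7 bok H, 8 su L, 9 bo L.
The penult (syllable 8, su) is light, so stress falls on the antepenult (syllable 7, bok).
Primary stress: syllable 7 → spe.po.la:.tik.no.fe.ˈbok.su.bo.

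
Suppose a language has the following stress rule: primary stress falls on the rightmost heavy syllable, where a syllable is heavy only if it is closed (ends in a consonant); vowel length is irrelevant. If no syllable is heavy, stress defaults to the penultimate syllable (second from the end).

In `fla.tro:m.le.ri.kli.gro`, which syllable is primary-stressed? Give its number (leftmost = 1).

Weights: 1 fla L, 2 tro:m H, 3 le L, 4 ri L, 5 kli L, 6 gro L.
Heavy syllables in the domain: 2. The rightmost is syllable 2 (tro:m).
Primary stress: syllable 2 → fla.ˈtro:m.le.ri.kli.gro.

2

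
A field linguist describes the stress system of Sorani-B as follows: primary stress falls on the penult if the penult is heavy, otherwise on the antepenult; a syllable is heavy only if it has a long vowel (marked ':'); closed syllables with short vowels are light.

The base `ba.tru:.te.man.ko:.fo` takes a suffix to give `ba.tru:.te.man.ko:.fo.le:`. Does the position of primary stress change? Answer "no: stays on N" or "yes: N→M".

no: stays on 5

Base `ba.tru:.te.man.ko:.fo` (6 syllables):
  Weights: 4 man L, 5 ko: H, 6 fo L.
  The penult (syllable 5, ko:) is heavy, so it takes stress.
  → primary stress on syllable 5.
Suffixed `ba.tru:.te.man.ko:.fo.le:` (7 syllables):
  Weights: 5 ko: H, 6 fo L, 7 le: H.
  The penult (syllable 6, fo) is light, so stress falls on the antepenult (syllable 5, ko:).
  → primary stress on syllable 5.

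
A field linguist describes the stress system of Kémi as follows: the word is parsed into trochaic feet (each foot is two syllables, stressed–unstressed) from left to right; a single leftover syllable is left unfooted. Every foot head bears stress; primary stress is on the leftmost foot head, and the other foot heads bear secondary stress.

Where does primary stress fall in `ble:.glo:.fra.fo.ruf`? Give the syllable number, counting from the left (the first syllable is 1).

1

Parse left to right into trochaic (ˈσσ) feet: (ˈble:.glo:) (ˈfra.fo) ruf. Syllable 5 is left unfooted.
Foot heads (stressed positions): 1, 3.
End Rule Leftmost: primary stress on the leftmost head = syllable 1.
Primary stress: syllable 1 → ˈble:.glo:.fra.fo.ruf.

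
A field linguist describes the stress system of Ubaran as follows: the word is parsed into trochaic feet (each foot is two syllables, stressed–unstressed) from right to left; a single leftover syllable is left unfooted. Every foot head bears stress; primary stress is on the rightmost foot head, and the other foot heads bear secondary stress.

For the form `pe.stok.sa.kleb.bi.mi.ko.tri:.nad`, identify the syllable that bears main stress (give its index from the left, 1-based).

Parse right to left into trochaic (ˈσσ) feet: pe (ˈstok.sa) (ˈkleb.bi) (ˈmi.ko) (ˈtri:.nad). Syllable 1 is left unfooted.
Foot heads (stressed positions): 2, 4, 6, 8.
End Rule Rightmost: primary stress on the rightmost head = syllable 8.
Primary stress: syllable 8 → pe.stok.sa.kleb.bi.mi.ko.ˈtri:.nad.

8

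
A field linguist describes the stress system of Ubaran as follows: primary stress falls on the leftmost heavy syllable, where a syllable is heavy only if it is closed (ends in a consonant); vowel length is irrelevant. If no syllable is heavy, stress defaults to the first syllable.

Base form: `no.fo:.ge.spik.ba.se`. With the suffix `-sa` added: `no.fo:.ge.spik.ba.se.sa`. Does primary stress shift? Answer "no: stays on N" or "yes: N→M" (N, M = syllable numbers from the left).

no: stays on 4

Base `no.fo:.ge.spik.ba.se` (6 syllables):
  Weights: 1 no L, 2 fo: L, 3 ge L, 4 spik H, 5 ba L, 6 se L.
  Heavy syllables in the domain: 4. The leftmost is syllable 4 (spik).
  → primary stress on syllable 4.
Suffixed `no.fo:.ge.spik.ba.se.sa` (7 syllables):
  Weights: 1 no L, 2 fo: L, 3 ge L, 4 spik H, 5 ba L, 6 se L, 7 sa L.
  Heavy syllables in the domain: 4. The leftmost is syllable 4 (spik).
  → primary stress on syllable 4.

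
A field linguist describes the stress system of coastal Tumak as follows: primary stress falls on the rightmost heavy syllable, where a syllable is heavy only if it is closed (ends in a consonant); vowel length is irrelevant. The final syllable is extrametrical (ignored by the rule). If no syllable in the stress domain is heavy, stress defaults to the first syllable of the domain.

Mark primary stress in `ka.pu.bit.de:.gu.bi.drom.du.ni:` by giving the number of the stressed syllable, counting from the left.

The final syllable (9, ni:) is extrametrical; the stress domain is syllables 1–8.
Weights: 1 ka L, 2 pu L, 3 bit H, 4 de: L, 5 gu L, 6 bi L, 7 drom H, 8 du L.
Heavy syllables in the domain: 3, 7. The rightmost is syllable 7 (drom).
Primary stress: syllable 7 → ka.pu.bit.de:.gu.bi.ˈdrom.du.ni:.

7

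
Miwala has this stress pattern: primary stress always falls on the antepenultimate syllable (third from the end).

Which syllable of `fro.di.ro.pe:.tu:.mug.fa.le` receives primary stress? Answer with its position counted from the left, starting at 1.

6

The word has 8 syllables; the antepenultimate syllable (third from the end) is syllable 6 (mug).
Primary stress: syllable 6 → fro.di.ro.pe:.tu:.ˈmug.fa.le.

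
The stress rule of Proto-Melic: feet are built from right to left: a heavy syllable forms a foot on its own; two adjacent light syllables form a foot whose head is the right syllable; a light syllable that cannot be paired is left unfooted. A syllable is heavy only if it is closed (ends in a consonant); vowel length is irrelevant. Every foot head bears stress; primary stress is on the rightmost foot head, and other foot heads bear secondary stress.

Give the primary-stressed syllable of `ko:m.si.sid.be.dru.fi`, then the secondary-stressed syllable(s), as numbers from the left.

Weights: 1 ko:m H, 2 si L, 3 sid H, 4 be L, 5 dru L, 6 fi L.
Parse right to left (heavy = foot alone; LL = one foot; stranded L unfooted): (ˈko:m) si (ˈsid) be (dru.ˈfi).
Foot heads: 1, 3, 6.
Primary stress on the rightmost head = syllable 6.
Secondary stress on 1, 3: ˌko:m.si.ˌsid.be.dru.ˈfi.

primary 6, secondary 1, 3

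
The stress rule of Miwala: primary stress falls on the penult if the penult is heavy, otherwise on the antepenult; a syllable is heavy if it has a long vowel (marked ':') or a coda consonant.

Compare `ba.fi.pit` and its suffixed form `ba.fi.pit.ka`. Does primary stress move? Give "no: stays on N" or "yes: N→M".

yes: 1→3

Base `ba.fi.pit` (3 syllables):
  Weights: 1 ba L, 2 fi L, 3 pit H.
  The penult (syllable 2, fi) is light, so stress falls on the antepenult (syllable 1, ba).
  → primary stress on syllable 1.
Suffixed `ba.fi.pit.ka` (4 syllables):
  Weights: 2 fi L, 3 pit H, 4 ka L.
  The penult (syllable 3, pit) is heavy, so it takes stress.
  → primary stress on syllable 3.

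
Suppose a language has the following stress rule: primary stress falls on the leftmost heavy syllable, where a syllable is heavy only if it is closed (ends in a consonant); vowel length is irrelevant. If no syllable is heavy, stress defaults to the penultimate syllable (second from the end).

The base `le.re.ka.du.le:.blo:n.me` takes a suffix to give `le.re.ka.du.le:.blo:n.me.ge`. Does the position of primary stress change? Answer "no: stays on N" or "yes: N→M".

no: stays on 6

Base `le.re.ka.du.le:.blo:n.me` (7 syllables):
  Weights: 1 le L, 2 re L, 3 ka L, 4 du L, 5 le: L, 6 blo:n H, 7 me L.
  Heavy syllables in the domain: 6. The leftmost is syllable 6 (blo:n).
  → primary stress on syllable 6.
Suffixed `le.re.ka.du.le:.blo:n.me.ge` (8 syllables):
  Weights: 1 le L, 2 re L, 3 ka L, 4 du L, 5 le: L, 6 blo:n H, 7 me L, 8 ge L.
  Heavy syllables in the domain: 6. The leftmost is syllable 6 (blo:n).
  → primary stress on syllable 6.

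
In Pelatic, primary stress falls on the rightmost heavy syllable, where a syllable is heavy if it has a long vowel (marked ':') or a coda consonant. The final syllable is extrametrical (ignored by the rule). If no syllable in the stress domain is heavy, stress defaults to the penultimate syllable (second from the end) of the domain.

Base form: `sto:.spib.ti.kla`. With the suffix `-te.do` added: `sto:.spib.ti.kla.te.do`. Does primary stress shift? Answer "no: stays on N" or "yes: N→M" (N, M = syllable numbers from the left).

no: stays on 2

Base `sto:.spib.ti.kla` (4 syllables):
  The final syllable (4, kla) is extrametrical; the stress domain is syllables 1–3.
  Weights: 1 sto: H, 2 spib H, 3 ti L.
  Heavy syllables in the domain: 1, 2. The rightmost is syllable 2 (spib).
  → primary stress on syllable 2.
Suffixed `sto:.spib.ti.kla.te.do` (6 syllables):
  The final syllable (6, do) is extrametrical; the stress domain is syllables 1–5.
  Weights: 1 sto: H, 2 spib H, 3 ti L, 4 kla L, 5 te L.
  Heavy syllables in the domain: 1, 2. The rightmost is syllable 2 (spib).
  → primary stress on syllable 2.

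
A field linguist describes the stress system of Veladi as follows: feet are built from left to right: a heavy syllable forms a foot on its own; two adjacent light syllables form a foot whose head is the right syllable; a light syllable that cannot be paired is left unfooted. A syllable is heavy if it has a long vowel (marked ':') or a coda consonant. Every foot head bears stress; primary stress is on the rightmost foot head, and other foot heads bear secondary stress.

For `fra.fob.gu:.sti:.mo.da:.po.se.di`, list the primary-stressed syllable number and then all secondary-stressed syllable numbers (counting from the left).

primary 8, secondary 2, 3, 4, 6

Weights: 1 fra L, 2 fob H, 3 gu: H, 4 sti: H, 5 mo L, 6 da: H, 7 po L, 8 se L, 9 di L.
Parse left to right (heavy = foot alone; LL = one foot; stranded L unfooted): fra (ˈfob) (ˈgu:) (ˈsti:) mo (ˈda:) (po.ˈse) di.
Foot heads: 2, 3, 4, 6, 8.
Primary stress on the rightmost head = syllable 8.
Secondary stress on 2, 3, 4, 6: fra.ˌfob.ˌgu:.ˌsti:.mo.ˌda:.po.ˈse.di.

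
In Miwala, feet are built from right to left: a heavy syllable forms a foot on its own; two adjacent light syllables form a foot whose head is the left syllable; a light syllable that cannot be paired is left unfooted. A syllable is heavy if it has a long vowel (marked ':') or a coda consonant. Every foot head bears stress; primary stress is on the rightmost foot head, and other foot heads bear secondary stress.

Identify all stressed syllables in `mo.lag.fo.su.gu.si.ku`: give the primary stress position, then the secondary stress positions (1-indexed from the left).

primary 6, secondary 2, 4

Weights: 1 mo L, 2 lag H, 3 fo L, 4 su L, 5 gu L, 6 si L, 7 ku L.
Parse right to left (heavy = foot alone; LL = one foot; stranded L unfooted): mo (ˈlag) fo (ˈsu.gu) (ˈsi.ku).
Foot heads: 2, 4, 6.
Primary stress on the rightmost head = syllable 6.
Secondary stress on 2, 4: mo.ˌlag.fo.ˌsu.gu.ˈsi.ku.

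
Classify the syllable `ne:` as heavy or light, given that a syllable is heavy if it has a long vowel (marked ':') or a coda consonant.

heavy

`ne:`: long vowel, open (no coda). Long vowel → heavy.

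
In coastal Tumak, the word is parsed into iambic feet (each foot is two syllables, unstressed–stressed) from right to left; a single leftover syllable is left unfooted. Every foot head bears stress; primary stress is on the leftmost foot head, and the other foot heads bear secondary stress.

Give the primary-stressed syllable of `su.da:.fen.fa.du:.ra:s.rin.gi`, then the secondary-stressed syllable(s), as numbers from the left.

Parse right to left into iambic (σˈσ) feet: (su.ˈda:) (fen.ˈfa) (du:.ˈra:s) (rin.ˈgi).
Foot heads (stressed positions): 2, 4, 6, 8.
End Rule Leftmost: primary stress on the leftmost head = syllable 2.
Secondary stress on 4, 6, 8: su.ˈda:.fen.ˌfa.du:.ˌra:s.rin.ˌgi.

primary 2, secondary 4, 6, 8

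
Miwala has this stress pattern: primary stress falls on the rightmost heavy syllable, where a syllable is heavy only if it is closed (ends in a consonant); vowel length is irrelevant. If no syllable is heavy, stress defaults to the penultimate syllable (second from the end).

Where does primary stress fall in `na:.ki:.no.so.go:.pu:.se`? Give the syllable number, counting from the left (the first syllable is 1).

6

Weights: 1 na: L, 2 ki: L, 3 no L, 4 so L, 5 go: L, 6 pu: L, 7 se L.
No heavy syllable in the domain; default to the penultimate syllable (second from the end) = syllable 6.
Primary stress: syllable 6 → na:.ki:.no.so.go:.ˈpu:.se.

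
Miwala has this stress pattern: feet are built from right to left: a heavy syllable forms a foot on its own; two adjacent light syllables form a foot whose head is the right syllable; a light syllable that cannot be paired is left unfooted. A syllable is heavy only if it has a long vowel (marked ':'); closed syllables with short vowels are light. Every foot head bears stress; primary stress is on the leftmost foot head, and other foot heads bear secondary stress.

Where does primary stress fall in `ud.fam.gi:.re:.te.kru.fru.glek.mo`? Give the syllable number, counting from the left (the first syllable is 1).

Weights: 1 ud L, 2 fam L, 3 gi: H, 4 re: H, 5 te L, 6 kru L, 7 fru L, 8 glek L, 9 mo L.
Parse right to left (heavy = foot alone; LL = one foot; stranded L unfooted): (ud.ˈfam) (ˈgi:) (ˈre:) te (kru.ˈfru) (glek.ˈmo).
Foot heads: 2, 3, 4, 7, 9.
Primary stress on the leftmost head = syllable 2.
Primary stress: syllable 2 → ud.ˈfam.gi:.re:.te.kru.fru.glek.mo.

2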